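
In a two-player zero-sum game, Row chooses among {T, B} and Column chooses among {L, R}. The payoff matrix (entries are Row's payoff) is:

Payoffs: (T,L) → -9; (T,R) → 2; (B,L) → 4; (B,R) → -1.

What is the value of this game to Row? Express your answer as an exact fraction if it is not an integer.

-1/16

Row minima: T → -9, B → -1; maximin = -1.
Column maxima: L → 4, R → 2; minimax = 2.
-1 ≠ 2, so there is no saddle point; optimal play is mixed.
Let Row play T with probability p. Expected payoff against L: (-9)p + 4(1−p) = −13p + 4; against R: 2p + (-1)(1−p) = 3p − 1.
Setting these equal: −13p + 4 = 3p − 1 ⇒ −16p = -5 ⇒ p = 5/16, and the value is (-13)·(5/16) + 4 = -1/16.
For Column: with q = P(L), equating T's and B's payoffs gives −11q + 2 = 5q − 1 ⇒ q = 3/16.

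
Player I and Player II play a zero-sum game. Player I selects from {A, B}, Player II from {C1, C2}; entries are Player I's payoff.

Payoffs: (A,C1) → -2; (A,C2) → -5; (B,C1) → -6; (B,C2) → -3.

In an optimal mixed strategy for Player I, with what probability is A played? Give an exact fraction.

Row minima: A → -5, B → -6; maximin = -5.
Column maxima: C1 → -2, C2 → -3; minimax = -3.
-5 ≠ -3, so there is no saddle point; optimal play is mixed.
Let Player I play A with probability p. Expected payoff against C1: (-2)p + (-6)(1−p) = 4p − 6; against C2: (-5)p + (-3)(1−p) = −2p − 3.
Setting these equal: 4p − 6 = −2p − 3 ⇒ 6p = 3 ⇒ p = 1/2, and the value is (4)·(1/2) − 6 = -4.
For Player II: with q = P(C1), equating A's and B's payoffs gives 3q − 5 = −3q − 3 ⇒ q = 1/3.

1/2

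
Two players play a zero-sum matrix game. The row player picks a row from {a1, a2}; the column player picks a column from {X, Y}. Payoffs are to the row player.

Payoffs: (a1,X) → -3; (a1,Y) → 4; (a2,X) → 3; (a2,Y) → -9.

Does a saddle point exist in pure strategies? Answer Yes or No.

Row minima: a1 → -3, a2 → -9; maximin = -3.
Column maxima: X → 3, Y → 4; minimax = 3.
-3 ≠ 3, so no pure-strategy equilibrium exists.

No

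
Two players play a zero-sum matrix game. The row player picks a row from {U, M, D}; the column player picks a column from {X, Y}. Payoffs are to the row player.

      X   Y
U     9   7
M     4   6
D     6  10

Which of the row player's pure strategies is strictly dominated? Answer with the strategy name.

U gives a strictly higher payoff than M against every column: 9 > 4, 7 > 6.
So M is strictly dominated and the row player never plays it.

M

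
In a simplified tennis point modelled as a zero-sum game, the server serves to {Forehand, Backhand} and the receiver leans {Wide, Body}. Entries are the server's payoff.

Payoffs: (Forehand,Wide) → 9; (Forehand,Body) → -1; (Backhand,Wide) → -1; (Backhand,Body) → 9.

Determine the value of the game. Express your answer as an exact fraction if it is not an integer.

4

Row minima: Forehand → -1, Backhand → -1; maximin = -1.
Column maxima: Wide → 9, Body → 9; minimax = 9.
-1 ≠ 9, so there is no saddle point; optimal play is mixed.
Let the server play Forehand with probability p. Expected payoff against Wide: 9p + (-1)(1−p) = 10p − 1; against Body: (-1)p + 9(1−p) = −10p + 9.
Setting these equal: 10p − 1 = −10p + 9 ⇒ 20p = 10 ⇒ p = 1/2, and the value is (10)·(1/2) − 1 = 4.
For the receiver: with q = P(Wide), equating Forehand's and Backhand's payoffs gives 10q − 1 = −10q + 9 ⇒ q = 1/2.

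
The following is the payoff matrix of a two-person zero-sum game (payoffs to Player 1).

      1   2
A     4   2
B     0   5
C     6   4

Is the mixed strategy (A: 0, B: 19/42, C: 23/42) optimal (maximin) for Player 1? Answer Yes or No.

Against 1 this mix gives (19/42)·0 + (23/42)·6 = 23/7.
Against 2 this mix gives (19/42)·5 + (23/42)·4 = 187/42.
Player 2 will play 1, holding Player 1 to 23/7. Shifting weight toward the row that does better against 1 would raise this floor (the equalizing mix achieves 30/7 against both 1 and 2), so the proposed strategy is not optimal.

No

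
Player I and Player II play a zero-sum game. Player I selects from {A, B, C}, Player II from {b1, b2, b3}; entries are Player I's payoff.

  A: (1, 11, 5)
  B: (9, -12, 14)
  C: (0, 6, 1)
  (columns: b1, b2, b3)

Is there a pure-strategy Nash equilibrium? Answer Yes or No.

Row minima: A → 1, B → -12, C → 0; maximin = 1.
Column maxima: b1 → 9, b2 → 11, b3 → 14; minimax = 9.
1 ≠ 9, so no pure-strategy equilibrium exists.

No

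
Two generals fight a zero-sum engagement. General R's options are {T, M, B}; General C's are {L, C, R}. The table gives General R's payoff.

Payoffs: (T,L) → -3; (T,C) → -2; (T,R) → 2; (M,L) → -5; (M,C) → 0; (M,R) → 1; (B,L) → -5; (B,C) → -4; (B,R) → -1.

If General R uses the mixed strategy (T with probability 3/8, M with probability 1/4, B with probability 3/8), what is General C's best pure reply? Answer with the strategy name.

L

If General C plays L, General R's expected payoff is (3/8)·(-3) + (1/4)·(-5) + (3/8)·(-5) = -17/4.
If General C plays C, General R's expected payoff is (3/8)·(-2) + (1/4)·0 + (3/8)·(-4) = -9/4.
If General C plays R, General R's expected payoff is (3/8)·2 + (1/4)·1 + (3/8)·(-1) = 5/8.
General C minimizes General R's payoff; the smallest is -17/4, so the best response is L.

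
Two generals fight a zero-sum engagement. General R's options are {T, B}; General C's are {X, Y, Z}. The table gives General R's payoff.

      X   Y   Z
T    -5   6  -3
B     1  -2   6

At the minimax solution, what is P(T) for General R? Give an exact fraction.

3/14

Row minima: T → -5, B → -2; maximin = -2.
Column maxima: X → 1, Y → 6, Z → 6; minimax = 1.
-2 ≠ 1, so there is no saddle point; optimal play is mixed.
Z is strictly dominated by X (it gives General R strictly more in every row), so General C never plays it.
On the remaining 2×2 (T, B vs X, Y):
Let General R play T with probability p. Expected payoff against X: (-5)p + 1(1−p) = −6p + 1; against Y: 6p + (-2)(1−p) = 8p − 2.
Setting these equal: −6p + 1 = 8p − 2 ⇒ −14p = -3 ⇒ p = 3/14, and the value is (-6)·(3/14) + 1 = -2/7.
For General C: with q = P(X), equating T's and B's payoffs gives −11q + 6 = 3q − 2 ⇒ q = 4/7.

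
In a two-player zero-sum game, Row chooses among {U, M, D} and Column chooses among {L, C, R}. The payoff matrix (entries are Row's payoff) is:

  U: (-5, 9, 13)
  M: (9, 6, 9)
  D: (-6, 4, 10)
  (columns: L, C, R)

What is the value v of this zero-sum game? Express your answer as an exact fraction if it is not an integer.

111/17

Row minima: U → -5, M → 6, D → -6; maximin = 6.
Column maxima: L → 9, C → 9, R → 13; minimax = 9.
6 ≠ 9, so there is no saddle point; optimal play is mixed.
D is strictly dominated by U, so Row never plays it.
R is strictly dominated by C (it gives Row strictly more in every row), so Column never plays it.
On the remaining 2×2 (U, M vs L, C):
Let Row play U with probability p. Expected payoff against L: (-5)p + 9(1−p) = −14p + 9; against C: 9p + 6(1−p) = 3p + 6.
Setting these equal: −14p + 9 = 3p + 6 ⇒ −17p = -3 ⇒ p = 3/17, and the value is (-14)·(3/17) + 9 = 111/17.
For Column: with q = P(L), equating U's and M's payoffs gives −14q + 9 = 3q + 6 ⇒ q = 3/17.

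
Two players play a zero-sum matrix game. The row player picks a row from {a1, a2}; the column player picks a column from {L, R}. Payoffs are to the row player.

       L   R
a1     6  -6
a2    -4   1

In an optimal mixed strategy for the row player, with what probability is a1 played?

Row minima: a1 → -6, a2 → -4; maximin = -4.
Column maxima: L → 6, R → 1; minimax = 1.
-4 ≠ 1, so there is no saddle point; optimal play is mixed.
Let the row player play a1 with probability p. Expected payoff against L: 6p + (-4)(1−p) = 10p − 4; against R: (-6)p + 1(1−p) = −7p + 1.
Setting these equal: 10p − 4 = −7p + 1 ⇒ 17p = 5 ⇒ p = 5/17, and the value is (10)·(5/17) − 4 = -18/17.
For the column player: with q = P(L), equating a1's and a2's payoffs gives 12q − 6 = −5q + 1 ⇒ q = 7/17.

5/17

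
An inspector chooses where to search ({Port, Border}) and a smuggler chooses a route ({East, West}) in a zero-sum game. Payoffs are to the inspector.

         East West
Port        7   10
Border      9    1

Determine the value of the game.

Row minima: Port → 7, Border → 1; maximin = 7.
Column maxima: East → 9, West → 10; minimax = 9.
7 ≠ 9, so there is no saddle point; optimal play is mixed.
Let the inspector play Port with probability p. Expected payoff against East: 7p + 9(1−p) = −2p + 9; against West: 10p + 1(1−p) = 9p + 1.
Setting these equal: −2p + 9 = 9p + 1 ⇒ −11p = -8 ⇒ p = 8/11, and the value is (-2)·(8/11) + 9 = 83/11.
For the smuggler: with q = P(East), equating Port's and Border's payoffs gives −3q + 10 = 8q + 1 ⇒ q = 9/11.

83/11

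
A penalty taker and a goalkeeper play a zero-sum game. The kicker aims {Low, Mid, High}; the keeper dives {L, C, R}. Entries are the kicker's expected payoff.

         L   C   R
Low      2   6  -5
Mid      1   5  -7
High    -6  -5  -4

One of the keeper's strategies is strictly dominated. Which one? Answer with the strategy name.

C

L holds the kicker's payoff strictly below C in every row: 2 < 6, 1 < 5, -6 < -5.
So C is strictly dominated for the keeper.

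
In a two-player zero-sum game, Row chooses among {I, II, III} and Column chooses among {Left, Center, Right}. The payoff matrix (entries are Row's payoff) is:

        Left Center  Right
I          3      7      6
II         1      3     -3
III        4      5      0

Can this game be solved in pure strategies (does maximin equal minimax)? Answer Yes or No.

No

Row minima: I → 3, II → -3, III → 0; maximin = 3.
Column maxima: Left → 4, Center → 7, Right → 6; minimax = 4.
3 ≠ 4, so no pure-strategy equilibrium exists.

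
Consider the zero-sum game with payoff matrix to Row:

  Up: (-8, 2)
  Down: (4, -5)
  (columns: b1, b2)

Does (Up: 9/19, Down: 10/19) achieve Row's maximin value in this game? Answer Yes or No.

Yes

Against b1 this mix gives (9/19)·(-8) + (10/19)·4 = -32/19.
Against b2 this mix gives (9/19)·2 + (10/19)·(-5) = -32/19.
All of Column's active replies (b1, b2) yield -32/19, and no column does worse for Row. The mix makes Column indifferent and guarantees -32/19, so it is optimal.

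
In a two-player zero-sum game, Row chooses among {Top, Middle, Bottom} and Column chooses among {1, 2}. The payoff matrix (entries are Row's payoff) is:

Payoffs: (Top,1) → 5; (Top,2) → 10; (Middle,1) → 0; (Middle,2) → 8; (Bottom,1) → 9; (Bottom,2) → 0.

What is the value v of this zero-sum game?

Row minima: Top → 5, Middle → 0, Bottom → 0; maximin = 5.
Column maxima: 1 → 9, 2 → 10; minimax = 9.
5 ≠ 9, so there is no saddle point; optimal play is mixed.
Middle is strictly dominated by Top, so Row never plays it.
On the remaining 2×2 (Top, Bottom vs 1, 2):
Let Row play Top with probability p. Expected payoff against 1: 5p + 9(1−p) = −4p + 9; against 2: 10p + 0(1−p) = 10p.
Setting these equal: −4p + 9 = 10p ⇒ −14p = -9 ⇒ p = 9/14, and the value is (-4)·(9/14) + 9 = 45/7.
For Column: with q = P(1), equating Top's and Bottom's payoffs gives −5q + 10 = 9q ⇒ q = 5/7.

45/7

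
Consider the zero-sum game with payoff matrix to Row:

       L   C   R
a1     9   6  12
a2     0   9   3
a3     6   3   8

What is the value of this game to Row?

Row minima: a1 → 6, a2 → 0, a3 → 3; maximin = 6.
Column maxima: L → 9, C → 9, R → 12; minimax = 9.
6 ≠ 9, so there is no saddle point; optimal play is mixed.
a3 is strictly dominated by a1, so Row never plays it.
R is strictly dominated by L (it gives Row strictly more in every row), so Column never plays it.
On the remaining 2×2 (a1, a2 vs L, C):
Let Row play a1 with probability p. Expected payoff against L: 9p + 0(1−p) = 9p; against C: 6p + 9(1−p) = −3p + 9.
Setting these equal: 9p = −3p + 9 ⇒ 12p = 9 ⇒ p = 3/4, and the value is (9)·(3/4) = 27/4.
For Column: with q = P(L), equating a1's and a2's payoffs gives 3q + 6 = −9q + 9 ⇒ q = 1/4.

27/4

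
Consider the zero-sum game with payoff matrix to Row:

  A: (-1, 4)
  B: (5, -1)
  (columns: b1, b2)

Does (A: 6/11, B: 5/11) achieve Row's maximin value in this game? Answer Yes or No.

Against b1 this mix gives (6/11)·(-1) + (5/11)·5 = 19/11.
Against b2 this mix gives (6/11)·4 + (5/11)·(-1) = 19/11.
All of Column's active replies (b1, b2) yield 19/11, and no column does worse for Row. The mix makes Column indifferent and guarantees 19/11, so it is optimal.

Yes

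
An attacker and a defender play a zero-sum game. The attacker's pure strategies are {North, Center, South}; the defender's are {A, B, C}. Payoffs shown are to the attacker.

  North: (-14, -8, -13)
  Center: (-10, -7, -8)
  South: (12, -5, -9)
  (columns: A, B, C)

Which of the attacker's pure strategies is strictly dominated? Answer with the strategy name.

Center gives a strictly higher payoff than North against every column: -10 > -14, -7 > -8, -8 > -13.
So North is strictly dominated and the attacker never plays it.

North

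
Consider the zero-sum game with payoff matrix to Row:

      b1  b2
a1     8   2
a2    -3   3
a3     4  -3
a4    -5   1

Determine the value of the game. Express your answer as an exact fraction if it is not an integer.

Row minima: a1 → 2, a2 → -3, a3 → -3, a4 → -5; maximin = 2.
Column maxima: b1 → 8, b2 → 3; minimax = 3.
2 ≠ 3, so there is no saddle point; optimal play is mixed.
a3 is strictly dominated by a1, so Row never plays it.
a4 is strictly dominated by a1, so Row never plays it.
On the remaining 2×2 (a1, a2 vs b1, b2):
Let Row play a1 with probability p. Expected payoff against b1: 8p + (-3)(1−p) = 11p − 3; against b2: 2p + 3(1−p) = −p + 3.
Setting these equal: 11p − 3 = −p + 3 ⇒ 12p = 6 ⇒ p = 1/2, and the value is (11)·(1/2) − 3 = 5/2.
For Column: with q = P(b1), equating a1's and a2's payoffs gives 6q + 2 = −6q + 3 ⇒ q = 1/12.

5/2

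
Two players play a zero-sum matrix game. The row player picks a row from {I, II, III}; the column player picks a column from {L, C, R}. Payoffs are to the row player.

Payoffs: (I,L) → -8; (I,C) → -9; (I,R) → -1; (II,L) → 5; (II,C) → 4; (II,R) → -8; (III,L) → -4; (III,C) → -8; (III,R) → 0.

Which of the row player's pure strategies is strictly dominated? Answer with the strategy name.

III gives a strictly higher payoff than I against every column: -4 > -8, -8 > -9, 0 > -1.
So I is strictly dominated and the row player never plays it.

I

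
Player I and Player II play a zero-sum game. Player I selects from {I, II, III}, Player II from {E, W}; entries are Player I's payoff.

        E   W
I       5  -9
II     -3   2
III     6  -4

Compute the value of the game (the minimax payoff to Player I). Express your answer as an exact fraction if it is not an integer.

0

Row minima: I → -9, II → -3, III → -4; maximin = -3.
Column maxima: E → 6, W → 2; minimax = 2.
-3 ≠ 2, so there is no saddle point; optimal play is mixed.
I is strictly dominated by III, so Player I never plays it.
On the remaining 2×2 (II, III vs E, W):
Let Player I play II with probability p. Expected payoff against E: (-3)p + 6(1−p) = −9p + 6; against W: 2p + (-4)(1−p) = 6p − 4.
Setting these equal: −9p + 6 = 6p − 4 ⇒ −15p = -10 ⇒ p = 2/3, and the value is (-9)·(2/3) + 6 = 0.
For Player II: with q = P(E), equating II's and III's payoffs gives −5q + 2 = 10q − 4 ⇒ q = 2/5.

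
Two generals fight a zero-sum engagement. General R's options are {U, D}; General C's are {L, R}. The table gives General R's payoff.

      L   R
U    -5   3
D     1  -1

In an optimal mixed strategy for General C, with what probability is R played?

Row minima: U → -5, D → -1; maximin = -1.
Column maxima: L → 1, R → 3; minimax = 1.
-1 ≠ 1, so there is no saddle point; optimal play is mixed.
Let General R play U with probability p. Expected payoff against L: (-5)p + 1(1−p) = −6p + 1; against R: 3p + (-1)(1−p) = 4p − 1.
Setting these equal: −6p + 1 = 4p − 1 ⇒ −10p = -2 ⇒ p = 1/5, and the value is (-6)·(1/5) + 1 = -1/5.
For General C: with q = P(L), equating U's and D's payoffs gives −8q + 3 = 2q − 1 ⇒ q = 2/5.

3/5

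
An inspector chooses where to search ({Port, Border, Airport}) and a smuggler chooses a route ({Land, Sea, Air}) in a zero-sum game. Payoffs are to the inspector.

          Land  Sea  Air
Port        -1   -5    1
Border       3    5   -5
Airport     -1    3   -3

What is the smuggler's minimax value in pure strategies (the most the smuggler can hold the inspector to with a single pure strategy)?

Column maxima: Land → 3, Sea → 5, Air → 1.
The smallest of these is 1.

1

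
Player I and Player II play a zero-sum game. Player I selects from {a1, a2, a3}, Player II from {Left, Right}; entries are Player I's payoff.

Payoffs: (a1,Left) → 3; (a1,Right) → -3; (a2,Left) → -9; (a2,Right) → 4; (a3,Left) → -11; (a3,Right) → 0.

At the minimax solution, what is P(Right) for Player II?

Row minima: a1 → -3, a2 → -9, a3 → -11; maximin = -3.
Column maxima: Left → 3, Right → 4; minimax = 3.
-3 ≠ 3, so there is no saddle point; optimal play is mixed.
a3 is strictly dominated by a2, so Player I never plays it.
On the remaining 2×2 (a1, a2 vs Left, Right):
Let Player I play a1 with probability p. Expected payoff against Left: 3p + (-9)(1−p) = 12p − 9; against Right: (-3)p + 4(1−p) = −7p + 4.
Setting these equal: 12p − 9 = −7p + 4 ⇒ 19p = 13 ⇒ p = 13/19, and the value is (12)·(13/19) − 9 = -15/19.
For Player II: with q = P(Left), equating a1's and a2's payoffs gives 6q − 3 = −13q + 4 ⇒ q = 7/19.

12/19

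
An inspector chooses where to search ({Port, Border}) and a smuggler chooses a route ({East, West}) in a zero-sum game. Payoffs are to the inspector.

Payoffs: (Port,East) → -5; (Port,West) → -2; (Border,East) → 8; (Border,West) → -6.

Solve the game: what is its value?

-46/17

Row minima: Port → -5, Border → -6; maximin = -5.
Column maxima: East → 8, West → -2; minimax = -2.
-5 ≠ -2, so there is no saddle point; optimal play is mixed.
Let the inspector play Port with probability p. Expected payoff against East: (-5)p + 8(1−p) = −13p + 8; against West: (-2)p + (-6)(1−p) = 4p − 6.
Setting these equal: −13p + 8 = 4p − 6 ⇒ −17p = -14 ⇒ p = 14/17, and the value is (-13)·(14/17) + 8 = -46/17.
For the smuggler: with q = P(East), equating Port's and Border's payoffs gives −3q − 2 = 14q − 6 ⇒ q = 4/17.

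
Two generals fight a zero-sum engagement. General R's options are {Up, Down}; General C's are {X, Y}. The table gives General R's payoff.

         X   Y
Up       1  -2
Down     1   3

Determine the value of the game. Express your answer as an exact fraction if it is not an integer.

Row minima: Up → -2, Down → 1; maximin = 1.
Column maxima: X → 1, Y → 3; minimax = 1.
Since maximin = minimax = 1, there is a saddle point and the value is 1.

1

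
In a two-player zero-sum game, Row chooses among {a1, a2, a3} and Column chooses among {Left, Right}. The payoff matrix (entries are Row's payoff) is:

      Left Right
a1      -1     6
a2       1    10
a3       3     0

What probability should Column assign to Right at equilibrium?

Row minima: a1 → -1, a2 → 1, a3 → 0; maximin = 1.
Column maxima: Left → 3, Right → 10; minimax = 3.
1 ≠ 3, so there is no saddle point; optimal play is mixed.
a1 is strictly dominated by a2, so Row never plays it.
On the remaining 2×2 (a2, a3 vs Left, Right):
Let Row play a2 with probability p. Expected payoff against Left: 1p + 3(1−p) = −2p + 3; against Right: 10p + 0(1−p) = 10p.
Setting these equal: −2p + 3 = 10p ⇒ −12p = -3 ⇒ p = 1/4, and the value is (-2)·(1/4) + 3 = 5/2.
For Column: with q = P(Left), equating a2's and a3's payoffs gives −9q + 10 = 3q ⇒ q = 5/6.

1/6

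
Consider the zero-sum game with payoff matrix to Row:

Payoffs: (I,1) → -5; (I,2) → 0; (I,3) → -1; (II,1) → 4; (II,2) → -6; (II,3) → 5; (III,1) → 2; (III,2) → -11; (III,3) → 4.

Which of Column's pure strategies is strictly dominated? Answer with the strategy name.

1 holds Row's payoff strictly below 3 in every row: -5 < -1, 4 < 5, 2 < 4.
So 3 is strictly dominated for Column.

3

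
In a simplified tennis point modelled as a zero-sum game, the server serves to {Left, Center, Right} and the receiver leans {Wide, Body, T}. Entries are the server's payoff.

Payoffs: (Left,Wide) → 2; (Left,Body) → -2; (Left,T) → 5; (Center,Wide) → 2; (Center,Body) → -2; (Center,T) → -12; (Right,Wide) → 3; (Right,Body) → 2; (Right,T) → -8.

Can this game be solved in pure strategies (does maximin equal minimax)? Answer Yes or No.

No

Row minima: Left → -2, Center → -12, Right → -8; maximin = -2.
Column maxima: Wide → 3, Body → 2, T → 5; minimax = 2.
-2 ≠ 2, so no pure-strategy equilibrium exists.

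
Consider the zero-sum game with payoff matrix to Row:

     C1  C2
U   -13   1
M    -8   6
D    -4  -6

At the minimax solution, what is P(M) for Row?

1/8

Row minima: U → -13, M → -8, D → -6; maximin = -6.
Column maxima: C1 → -4, C2 → 6; minimax = -4.
-6 ≠ -4, so there is no saddle point; optimal play is mixed.
U is strictly dominated by M, so Row never plays it.
On the remaining 2×2 (M, D vs C1, C2):
Let Row play M with probability p. Expected payoff against C1: (-8)p + (-4)(1−p) = −4p − 4; against C2: 6p + (-6)(1−p) = 12p − 6.
Setting these equal: −4p − 4 = 12p − 6 ⇒ −16p = -2 ⇒ p = 1/8, and the value is (-4)·(1/8) − 4 = -9/2.
For Column: with q = P(C1), equating M's and D's payoffs gives −14q + 6 = 2q − 6 ⇒ q = 3/4.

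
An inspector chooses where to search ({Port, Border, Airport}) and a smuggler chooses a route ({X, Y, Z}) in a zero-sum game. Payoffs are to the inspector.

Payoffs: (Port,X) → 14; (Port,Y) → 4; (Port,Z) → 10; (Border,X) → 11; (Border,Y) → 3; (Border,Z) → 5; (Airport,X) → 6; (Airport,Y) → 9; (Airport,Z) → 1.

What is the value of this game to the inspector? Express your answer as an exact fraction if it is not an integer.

Row minima: Port → 4, Border → 3, Airport → 1; maximin = 4.
Column maxima: X → 14, Y → 9, Z → 10; minimax = 9.
4 ≠ 9, so there is no saddle point; optimal play is mixed.
Border is strictly dominated by Port, so the inspector never plays it.
X is strictly dominated by Z (it gives the inspector strictly more in every row), so the smuggler never plays it.
On the remaining 2×2 (Port, Airport vs Y, Z):
Let the inspector play Port with probability p. Expected payoff against Y: 4p + 9(1−p) = −5p + 9; against Z: 10p + 1(1−p) = 9p + 1.
Setting these equal: −5p + 9 = 9p + 1 ⇒ −14p = -8 ⇒ p = 4/7, and the value is (-5)·(4/7) + 9 = 43/7.
For the smuggler: with q = P(Y), equating Port's and Airport's payoffs gives −6q + 10 = 8q + 1 ⇒ q = 9/14.

43/7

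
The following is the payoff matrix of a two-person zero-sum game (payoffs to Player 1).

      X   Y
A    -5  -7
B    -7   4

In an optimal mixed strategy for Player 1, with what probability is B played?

Row minima: A → -7, B → -7; maximin = -7.
Column maxima: X → -5, Y → 4; minimax = -5.
-7 ≠ -5, so there is no saddle point; optimal play is mixed.
Let Player 1 play A with probability p. Expected payoff against X: (-5)p + (-7)(1−p) = 2p − 7; against Y: (-7)p + 4(1−p) = −11p + 4.
Setting these equal: 2p − 7 = −11p + 4 ⇒ 13p = 11 ⇒ p = 11/13, and the value is (2)·(11/13) − 7 = -69/13.
For Player 2: with q = P(X), equating A's and B's payoffs gives 2q − 7 = −11q + 4 ⇒ q = 11/13.

2/13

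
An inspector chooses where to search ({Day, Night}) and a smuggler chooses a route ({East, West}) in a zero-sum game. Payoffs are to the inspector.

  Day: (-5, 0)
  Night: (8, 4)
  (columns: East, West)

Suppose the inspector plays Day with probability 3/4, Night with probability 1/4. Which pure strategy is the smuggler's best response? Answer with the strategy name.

If the smuggler plays East, the inspector's expected payoff is (3/4)·(-5) + (1/4)·8 = -7/4.
If the smuggler plays West, the inspector's expected payoff is (3/4)·0 + (1/4)·4 = 1.
The smuggler minimizes the inspector's payoff; the smallest is -7/4, so the best response is East.

East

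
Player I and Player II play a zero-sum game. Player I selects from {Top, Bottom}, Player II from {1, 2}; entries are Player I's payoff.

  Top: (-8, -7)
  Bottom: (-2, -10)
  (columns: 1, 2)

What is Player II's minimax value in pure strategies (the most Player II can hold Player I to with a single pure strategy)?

Column maxima: 1 → -2, 2 → -7.
The smallest of these is -7.

-7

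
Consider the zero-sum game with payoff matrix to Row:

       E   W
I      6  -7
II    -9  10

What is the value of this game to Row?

-3/32

Row minima: I → -7, II → -9; maximin = -7.
Column maxima: E → 6, W → 10; minimax = 6.
-7 ≠ 6, so there is no saddle point; optimal play is mixed.
Let Row play I with probability p. Expected payoff against E: 6p + (-9)(1−p) = 15p − 9; against W: (-7)p + 10(1−p) = −17p + 10.
Setting these equal: 15p − 9 = −17p + 10 ⇒ 32p = 19 ⇒ p = 19/32, and the value is (15)·(19/32) − 9 = -3/32.
For Column: with q = P(E), equating I's and II's payoffs gives 13q − 7 = −19q + 10 ⇒ q = 17/32.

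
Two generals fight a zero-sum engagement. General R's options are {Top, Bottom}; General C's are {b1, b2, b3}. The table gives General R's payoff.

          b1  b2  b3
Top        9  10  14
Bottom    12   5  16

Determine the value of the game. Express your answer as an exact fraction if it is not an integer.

75/8

Row minima: Top → 9, Bottom → 5; maximin = 9.
Column maxima: b1 → 12, b2 → 10, b3 → 16; minimax = 10.
9 ≠ 10, so there is no saddle point; optimal play is mixed.
b3 is strictly dominated by b1 (it gives General R strictly more in every row), so General C never plays it.
On the remaining 2×2 (Top, Bottom vs b1, b2):
Let General R play Top with probability p. Expected payoff against b1: 9p + 12(1−p) = −3p + 12; against b2: 10p + 5(1−p) = 5p + 5.
Setting these equal: −3p + 12 = 5p + 5 ⇒ −8p = -7 ⇒ p = 7/8, and the value is (-3)·(7/8) + 12 = 75/8.
For General C: with q = P(b1), equating Top's and Bottom's payoffs gives −q + 10 = 7q + 5 ⇒ q = 5/8.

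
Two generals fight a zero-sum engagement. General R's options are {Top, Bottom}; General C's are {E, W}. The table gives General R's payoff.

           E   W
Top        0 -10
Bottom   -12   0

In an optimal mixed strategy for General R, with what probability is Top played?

Row minima: Top → -10, Bottom → -12; maximin = -10.
Column maxima: E → 0, W → 0; minimax = 0.
-10 ≠ 0, so there is no saddle point; optimal play is mixed.
Let General R play Top with probability p. Expected payoff against E: 0p + (-12)(1−p) = 12p − 12; against W: (-10)p + 0(1−p) = −10p.
Setting these equal: 12p − 12 = −10p ⇒ 22p = 12 ⇒ p = 6/11, and the value is (12)·(6/11) − 12 = -60/11.
For General C: with q = P(E), equating Top's and Bottom's payoffs gives 10q − 10 = −12q ⇒ q = 5/11.

6/11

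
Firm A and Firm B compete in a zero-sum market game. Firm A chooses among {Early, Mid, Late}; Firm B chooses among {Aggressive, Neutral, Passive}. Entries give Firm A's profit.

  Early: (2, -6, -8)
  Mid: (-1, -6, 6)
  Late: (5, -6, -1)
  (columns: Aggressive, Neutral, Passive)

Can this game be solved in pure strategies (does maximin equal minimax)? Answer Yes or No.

Yes

Row minima: Early → -8, Mid → -6, Late → -6; maximin = -6.
Column maxima: Aggressive → 5, Neutral → -6, Passive → 6; minimax = -6.
maximin = minimax = -6, so a saddle point exists.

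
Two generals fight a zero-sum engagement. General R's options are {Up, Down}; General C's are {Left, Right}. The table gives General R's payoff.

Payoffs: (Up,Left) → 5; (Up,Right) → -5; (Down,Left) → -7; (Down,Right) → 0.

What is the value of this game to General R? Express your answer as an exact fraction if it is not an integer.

-35/17

Row minima: Up → -5, Down → -7; maximin = -5.
Column maxima: Left → 5, Right → 0; minimax = 0.
-5 ≠ 0, so there is no saddle point; optimal play is mixed.
Let General R play Up with probability p. Expected payoff against Left: 5p + (-7)(1−p) = 12p − 7; against Right: (-5)p + 0(1−p) = −5p.
Setting these equal: 12p − 7 = −5p ⇒ 17p = 7 ⇒ p = 7/17, and the value is (12)·(7/17) − 7 = -35/17.
For General C: with q = P(Left), equating Up's and Down's payoffs gives 10q − 5 = −7q ⇒ q = 5/17.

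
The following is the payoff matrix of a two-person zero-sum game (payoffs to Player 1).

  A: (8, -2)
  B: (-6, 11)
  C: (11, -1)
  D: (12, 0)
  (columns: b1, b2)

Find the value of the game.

132/29

Row minima: A → -2, B → -6, C → -1, D → 0; maximin = 0.
Column maxima: b1 → 12, b2 → 11; minimax = 11.
0 ≠ 11, so there is no saddle point; optimal play is mixed.
A is strictly dominated by C, so Player 1 never plays it.
C is strictly dominated by D, so Player 1 never plays it.
On the remaining 2×2 (B, D vs b1, b2):
Let Player 1 play B with probability p. Expected payoff against b1: (-6)p + 12(1−p) = −18p + 12; against b2: 11p + 0(1−p) = 11p.
Setting these equal: −18p + 12 = 11p ⇒ −29p = -12 ⇒ p = 12/29, and the value is (-18)·(12/29) + 12 = 132/29.
For Player 2: with q = P(b1), equating B's and D's payoffs gives −17q + 11 = 12q ⇒ q = 11/29.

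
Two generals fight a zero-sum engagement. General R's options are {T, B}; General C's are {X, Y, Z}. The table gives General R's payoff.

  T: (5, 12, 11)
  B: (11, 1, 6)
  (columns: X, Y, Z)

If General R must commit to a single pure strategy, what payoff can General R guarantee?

5

Row minima: T → 5, B → 1.
The best of these is 5.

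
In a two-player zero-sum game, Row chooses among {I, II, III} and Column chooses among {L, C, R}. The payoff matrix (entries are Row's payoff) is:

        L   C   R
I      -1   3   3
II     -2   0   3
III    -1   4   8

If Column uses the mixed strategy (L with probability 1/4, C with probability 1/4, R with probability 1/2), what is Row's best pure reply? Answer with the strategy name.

Expected payoff of I: (1/4)·(-1) + (1/4)·3 + (1/2)·3 = 2.
Expected payoff of II: (1/4)·(-2) + (1/4)·0 + (1/2)·3 = 1.
Expected payoff of III: (1/4)·(-1) + (1/4)·4 + (1/2)·8 = 19/4.
The largest is 19/4, so Row's best response is III.

III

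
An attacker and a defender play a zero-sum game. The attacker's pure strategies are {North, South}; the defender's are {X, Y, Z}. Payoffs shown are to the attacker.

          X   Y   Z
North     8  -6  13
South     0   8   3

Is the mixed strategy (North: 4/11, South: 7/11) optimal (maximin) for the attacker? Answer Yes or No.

Yes

Against X this mix gives (4/11)·8 + (7/11)·0 = 32/11.
Against Y this mix gives (4/11)·(-6) + (7/11)·8 = 32/11.
Against Z this mix gives (4/11)·13 + (7/11)·3 = 73/11.
All of the defender's active replies (X, Y) yield 32/11, and no column does worse for the attacker. The mix makes the defender indifferent and guarantees 32/11, so it is optimal.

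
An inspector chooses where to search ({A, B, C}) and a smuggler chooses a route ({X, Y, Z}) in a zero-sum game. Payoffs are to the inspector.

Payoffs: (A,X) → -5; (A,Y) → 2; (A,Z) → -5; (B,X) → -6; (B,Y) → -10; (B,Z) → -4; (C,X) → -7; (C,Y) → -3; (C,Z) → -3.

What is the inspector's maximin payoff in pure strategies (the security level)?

Row minima: A → -5, B → -10, C → -7.
The best of these is -5.

-5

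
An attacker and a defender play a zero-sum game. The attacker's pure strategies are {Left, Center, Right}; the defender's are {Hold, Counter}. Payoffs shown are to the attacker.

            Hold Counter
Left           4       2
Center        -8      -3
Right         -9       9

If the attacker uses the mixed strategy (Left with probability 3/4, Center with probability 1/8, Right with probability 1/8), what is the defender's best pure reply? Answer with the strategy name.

Hold

If the defender plays Hold, the attacker's expected payoff is (3/4)·4 + (1/8)·(-8) + (1/8)·(-9) = 7/8.
If the defender plays Counter, the attacker's expected payoff is (3/4)·2 + (1/8)·(-3) + (1/8)·9 = 9/4.
The defender minimizes the attacker's payoff; the smallest is 7/8, so the best response is Hold.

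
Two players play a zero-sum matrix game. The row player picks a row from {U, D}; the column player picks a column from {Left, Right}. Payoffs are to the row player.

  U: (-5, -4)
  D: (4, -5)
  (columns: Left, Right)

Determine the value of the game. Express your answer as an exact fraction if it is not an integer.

Row minima: U → -5, D → -5; maximin = -5.
Column maxima: Left → 4, Right → -4; minimax = -4.
-5 ≠ -4, so there is no saddle point; optimal play is mixed.
Let the row player play U with probability p. Expected payoff against Left: (-5)p + 4(1−p) = −9p + 4; against Right: (-4)p + (-5)(1−p) = p − 5.
Setting these equal: −9p + 4 = p − 5 ⇒ −10p = -9 ⇒ p = 9/10, and the value is (-9)·(9/10) + 4 = -41/10.
For the column player: with q = P(Left), equating U's and D's payoffs gives −q − 4 = 9q − 5 ⇒ q = 1/10.

-41/10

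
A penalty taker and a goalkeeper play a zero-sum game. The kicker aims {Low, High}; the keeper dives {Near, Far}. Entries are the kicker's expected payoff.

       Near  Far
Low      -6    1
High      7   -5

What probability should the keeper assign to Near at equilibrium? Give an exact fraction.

Row minima: Low → -6, High → -5; maximin = -5.
Column maxima: Near → 7, Far → 1; minimax = 1.
-5 ≠ 1, so there is no saddle point; optimal play is mixed.
Let the kicker play Low with probability p. Expected payoff against Near: (-6)p + 7(1−p) = −13p + 7; against Far: 1p + (-5)(1−p) = 6p − 5.
Setting these equal: −13p + 7 = 6p − 5 ⇒ −19p = -12 ⇒ p = 12/19, and the value is (-13)·(12/19) + 7 = -23/19.
For the keeper: with q = P(Near), equating Low's and High's payoffs gives −7q + 1 = 12q − 5 ⇒ q = 6/19.

6/19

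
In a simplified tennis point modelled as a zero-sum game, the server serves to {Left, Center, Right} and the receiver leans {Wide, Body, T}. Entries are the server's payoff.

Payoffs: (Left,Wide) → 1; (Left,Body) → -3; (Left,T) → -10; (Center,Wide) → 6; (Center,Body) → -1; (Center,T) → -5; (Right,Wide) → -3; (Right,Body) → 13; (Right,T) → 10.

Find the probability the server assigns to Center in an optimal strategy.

13/24

Row minima: Left → -10, Center → -5, Right → -3; maximin = -3.
Column maxima: Wide → 6, Body → 13, T → 10; minimax = 6.
-3 ≠ 6, so there is no saddle point; optimal play is mixed.
Left is strictly dominated by Center, so the server never plays it.
Body is strictly dominated by T (it gives the server strictly more in every row), so the receiver never plays it.
On the remaining 2×2 (Center, Right vs Wide, T):
Let the server play Center with probability p. Expected payoff against Wide: 6p + (-3)(1−p) = 9p − 3; against T: (-5)p + 10(1−p) = −15p + 10.
Setting these equal: 9p − 3 = −15p + 10 ⇒ 24p = 13 ⇒ p = 13/24, and the value is (9)·(13/24) − 3 = 15/8.
For the receiver: with q = P(Wide), equating Center's and Right's payoffs gives 11q − 5 = −13q + 10 ⇒ q = 5/8.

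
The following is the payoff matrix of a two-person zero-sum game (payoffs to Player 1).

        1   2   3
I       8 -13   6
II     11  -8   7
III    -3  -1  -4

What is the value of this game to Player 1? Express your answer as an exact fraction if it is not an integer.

-13/6

Row minima: I → -13, II → -8, III → -4; maximin = -4.
Column maxima: 1 → 11, 2 → -1, 3 → 7; minimax = -1.
-4 ≠ -1, so there is no saddle point; optimal play is mixed.
I is strictly dominated by II, so Player 1 never plays it.
1 is strictly dominated by 3 (it gives Player 1 strictly more in every row), so Player 2 never plays it.
On the remaining 2×2 (II, III vs 2, 3):
Let Player 1 play II with probability p. Expected payoff against 2: (-8)p + (-1)(1−p) = −7p − 1; against 3: 7p + (-4)(1−p) = 11p − 4.
Setting these equal: −7p − 1 = 11p − 4 ⇒ −18p = -3 ⇒ p = 1/6, and the value is (-7)·(1/6) − 1 = -13/6.
For Player 2: with q = P(2), equating II's and III's payoffs gives −15q + 7 = 3q − 4 ⇒ q = 11/18.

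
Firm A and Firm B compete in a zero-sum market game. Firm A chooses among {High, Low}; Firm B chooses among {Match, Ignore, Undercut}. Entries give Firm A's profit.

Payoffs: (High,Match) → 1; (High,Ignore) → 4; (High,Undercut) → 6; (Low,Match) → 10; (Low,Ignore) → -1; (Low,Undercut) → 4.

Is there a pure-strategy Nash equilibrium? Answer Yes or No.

Row minima: High → 1, Low → -1; maximin = 1.
Column maxima: Match → 10, Ignore → 4, Undercut → 6; minimax = 4.
1 ≠ 4, so no pure-strategy equilibrium exists.

No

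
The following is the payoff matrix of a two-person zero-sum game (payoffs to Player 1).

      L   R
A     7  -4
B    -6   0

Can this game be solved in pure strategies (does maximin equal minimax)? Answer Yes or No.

No

Row minima: A → -4, B → -6; maximin = -4.
Column maxima: L → 7, R → 0; minimax = 0.
-4 ≠ 0, so no pure-strategy equilibrium exists.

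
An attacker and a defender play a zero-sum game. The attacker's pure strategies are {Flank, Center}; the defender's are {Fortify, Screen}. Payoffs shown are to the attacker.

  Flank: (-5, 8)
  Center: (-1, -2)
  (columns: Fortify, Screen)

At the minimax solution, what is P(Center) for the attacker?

Row minima: Flank → -5, Center → -2; maximin = -2.
Column maxima: Fortify → -1, Screen → 8; minimax = -1.
-2 ≠ -1, so there is no saddle point; optimal play is mixed.
Let the attacker play Flank with probability p. Expected payoff against Fortify: (-5)p + (-1)(1−p) = −4p − 1; against Screen: 8p + (-2)(1−p) = 10p − 2.
Setting these equal: −4p − 1 = 10p − 2 ⇒ −14p = -1 ⇒ p = 1/14, and the value is (-4)·(1/14) − 1 = -9/7.
For the defender: with q = P(Fortify), equating Flank's and Center's payoffs gives −13q + 8 = q − 2 ⇒ q = 5/7.

13/14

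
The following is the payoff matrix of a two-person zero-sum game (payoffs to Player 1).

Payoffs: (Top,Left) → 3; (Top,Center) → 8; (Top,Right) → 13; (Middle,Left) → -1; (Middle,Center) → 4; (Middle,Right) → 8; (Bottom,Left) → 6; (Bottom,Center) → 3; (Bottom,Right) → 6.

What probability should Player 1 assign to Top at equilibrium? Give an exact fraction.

Row minima: Top → 3, Middle → -1, Bottom → 3; maximin = 3.
Column maxima: Left → 6, Center → 8, Right → 13; minimax = 6.
3 ≠ 6, so there is no saddle point; optimal play is mixed.
Middle is strictly dominated by Top, so Player 1 never plays it.
Right is strictly dominated by Center (it gives Player 1 strictly more in every row), so Player 2 never plays it.
On the remaining 2×2 (Top, Bottom vs Left, Center):
Let Player 1 play Top with probability p. Expected payoff against Left: 3p + 6(1−p) = −3p + 6; against Center: 8p + 3(1−p) = 5p + 3.
Setting these equal: −3p + 6 = 5p + 3 ⇒ −8p = -3 ⇒ p = 3/8, and the value is (-3)·(3/8) + 6 = 39/8.
For Player 2: with q = P(Left), equating Top's and Bottom's payoffs gives −5q + 8 = 3q + 3 ⇒ q = 5/8.

3/8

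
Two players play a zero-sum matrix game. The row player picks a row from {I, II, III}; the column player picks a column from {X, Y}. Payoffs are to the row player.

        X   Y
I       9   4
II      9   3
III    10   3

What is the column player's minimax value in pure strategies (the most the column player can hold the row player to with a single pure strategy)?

Column maxima: X → 10, Y → 4.
The smallest of these is 4.

4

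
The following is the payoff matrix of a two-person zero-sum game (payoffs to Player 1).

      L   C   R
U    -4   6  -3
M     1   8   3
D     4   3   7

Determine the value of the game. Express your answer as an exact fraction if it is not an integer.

29/8

Row minima: U → -4, M → 1, D → 3; maximin = 3.
Column maxima: L → 4, C → 8, R → 7; minimax = 4.
3 ≠ 4, so there is no saddle point; optimal play is mixed.
U is strictly dominated by M, so Player 1 never plays it.
R is strictly dominated by L (it gives Player 1 strictly more in every row), so Player 2 never plays it.
On the remaining 2×2 (M, D vs L, C):
Let Player 1 play M with probability p. Expected payoff against L: 1p + 4(1−p) = −3p + 4; against C: 8p + 3(1−p) = 5p + 3.
Setting these equal: −3p + 4 = 5p + 3 ⇒ −8p = -1 ⇒ p = 1/8, and the value is (-3)·(1/8) + 4 = 29/8.
For Player 2: with q = P(L), equating M's and D's payoffs gives −7q + 8 = q + 3 ⇒ q = 5/8.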